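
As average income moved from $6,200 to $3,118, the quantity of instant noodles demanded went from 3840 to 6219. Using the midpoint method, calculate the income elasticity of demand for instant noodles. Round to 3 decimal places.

%ΔQ = (6219 − 3840)/[(3840+6219)/2] = 2379/5029.5 ≈ 0.4730.
%ΔM = (3,118 − 6,200)/[(6,200+3,118)/2] = -3082/4659 ≈ -0.6615.
E_I = %ΔQ/%ΔM ≈ -0.715.
E_I < 0: inferior good.

-0.715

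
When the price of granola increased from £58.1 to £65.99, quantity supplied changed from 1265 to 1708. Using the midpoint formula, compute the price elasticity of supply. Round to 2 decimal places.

%Δq = (1708 − 1265)/[(1265 + 1708)/2] = 443/1486.5 ≈ 0.2980.
%ΔP = (65.99 − 58.1)/[(58.1 + 65.99)/2] = 7.89/62.045 ≈ 0.1272.
Arc elasticity E = %Δq/%ΔP ≈ 0.2980/0.1272 ≈ 2.34.
|E| > 1: supply is elastic over this range.

2.34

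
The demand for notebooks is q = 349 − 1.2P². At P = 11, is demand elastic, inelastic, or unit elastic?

At P = 11, q = 203.8.
dq/dP = −2·1.2·P = −26.4.
Point elasticity E = (dq/dP)·(P/q) = -26.4 × 11/203.8 ≈ -1.425.
|E| ≈ 1.425 > 1, so demand is elastic.

elastic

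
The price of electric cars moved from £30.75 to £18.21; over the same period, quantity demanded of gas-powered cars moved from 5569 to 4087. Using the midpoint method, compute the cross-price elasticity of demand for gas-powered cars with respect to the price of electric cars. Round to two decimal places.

%ΔQ_x = (4087 − 5569)/[(5569+4087)/2] = -1482/4828 ≈ -0.3070.
%ΔP_y = (18.21 − 30.75)/[(30.75+18.21)/2] ≈ -0.5123.
E_xy = -0.3070/-0.5123 ≈ 0.60.
E_xy > 0, so gas-powered cars and electric cars are substitutes.

0.60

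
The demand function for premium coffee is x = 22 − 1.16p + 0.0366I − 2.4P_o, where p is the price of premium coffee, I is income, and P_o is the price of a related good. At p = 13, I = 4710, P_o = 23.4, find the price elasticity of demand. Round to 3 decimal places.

x = 22 − 1.16(13) + 0.0366(4710) − 2.4(23.4) = 22 − 15.08 + 172.386 − 56.16 = 123.146.
∂x/∂p = −1.16, so E_p = (−1.16)·(13/123.146) ≈ -0.122.
|E_p| < 1: demand is inelastic.

-0.122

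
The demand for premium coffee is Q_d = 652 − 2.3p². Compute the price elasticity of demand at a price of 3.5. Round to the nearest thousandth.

-0.090

At p = 3.5, Q_d = 623.825.
dQ_d/dp = −2·2.3·p = −16.1.
Point elasticity E = (dQ_d/dp)·(p/Q_d) = -16.1 × 3.5/623.825 ≈ -0.090.
|E| < 1, so demand is inelastic at this price.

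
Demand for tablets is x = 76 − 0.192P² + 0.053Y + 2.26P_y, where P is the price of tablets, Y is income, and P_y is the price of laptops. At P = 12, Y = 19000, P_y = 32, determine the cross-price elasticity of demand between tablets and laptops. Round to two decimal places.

0.06

Evaluating quantity at (P, Y, P_y) gives x = 76 − 0.192(12)² + 0.053(19000) + 2.26(32) = 76 − 27.648 + 1007 + 72.32 = 1127.672.
∂x/∂P_y = +2.26, so E_xy = 2.26·(32/1127.672) ≈ 0.06.
E_xy > 0: the goods are substitutes.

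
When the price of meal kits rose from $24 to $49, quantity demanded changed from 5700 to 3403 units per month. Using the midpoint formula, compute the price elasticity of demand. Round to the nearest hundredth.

-0.74

%ΔQ = (3403 − 5700)/[(5700 + 3403)/2] = -2297/4551.5 ≈ -0.5047.
%Δp = (49 − 24)/[(24 + 49)/2] = 25/36.5 ≈ 0.6849.
Arc elasticity E = %ΔQ/%Δp ≈ -0.5047/0.6849 ≈ -0.74.
|E| < 1: demand is inelastic over this range.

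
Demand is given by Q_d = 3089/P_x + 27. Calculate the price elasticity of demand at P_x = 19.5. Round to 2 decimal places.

At P_x = 19.5, Q_d = 185.4103.
dQ_d/dP_x = −3089/P_x² = −8.1236.
Point elasticity E = (dQ_d/dP_x)·(P_x/Q_d) = -8.1236 × 19.5/185.4103 ≈ -0.85.
|E| < 1, so demand is inelastic at this price.

-0.85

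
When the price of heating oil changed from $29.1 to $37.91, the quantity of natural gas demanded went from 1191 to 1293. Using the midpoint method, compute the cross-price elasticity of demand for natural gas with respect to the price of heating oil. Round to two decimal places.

0.31

%ΔQ_x = (1293 − 1191)/[(1191+1293)/2] = 102/1242 ≈ 0.0821.
%ΔP_y = (37.91 − 29.1)/[(29.1+37.91)/2] ≈ 0.2629.
E_xy = 0.0821/0.2629 ≈ 0.31.
E_xy > 0, so natural gas and heating oil are substitutes.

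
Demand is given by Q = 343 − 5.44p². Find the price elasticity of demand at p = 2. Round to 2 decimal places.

-0.14

At p = 2, Q = 321.24.
dQ/dp = −2·5.44·p = −21.76.
Point elasticity E = (dQ/dp)·(p/Q) = -21.76 × 2/321.24 ≈ -0.14.
|E| < 1, so demand is inelastic at this price.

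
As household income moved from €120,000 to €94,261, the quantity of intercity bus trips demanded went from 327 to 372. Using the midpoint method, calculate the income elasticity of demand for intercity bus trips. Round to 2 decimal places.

%ΔQ = (372 − 327)/[(327+372)/2] = 45/349.5 ≈ 0.1288.
%ΔI = (94,261 − 120,000)/[(120,000+94,261)/2] = -25739/107130.5 ≈ -0.2403.
E_I = %ΔQ/%ΔI ≈ -0.54.
E_I < 0: inferior good.

-0.54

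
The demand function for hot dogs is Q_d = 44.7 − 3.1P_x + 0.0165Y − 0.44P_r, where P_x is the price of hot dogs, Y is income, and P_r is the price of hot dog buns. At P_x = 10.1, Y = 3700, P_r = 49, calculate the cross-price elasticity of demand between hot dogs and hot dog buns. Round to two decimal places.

-0.41

At the given point, Q_d = 44.7 − 3.1(10.1) + 0.0165(3700) − 0.44(49) = 44.7 − 31.31 + 61.05 − 21.56 = 52.88.
∂Q_d/∂P_r = −0.44, so E_xy = -0.44·(49/52.88) ≈ -0.41.
E_xy < 0: the goods are complements.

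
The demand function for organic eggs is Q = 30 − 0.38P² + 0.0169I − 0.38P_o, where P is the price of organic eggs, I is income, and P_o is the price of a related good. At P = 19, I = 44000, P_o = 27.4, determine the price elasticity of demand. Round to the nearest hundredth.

First evaluate Q: 30 − 0.38(19)² + 0.0169(44000) − 0.38(27.4) = 30 − 137.18 + 743.6 − 10.412 = 626.008.
∂Q/∂P = −2·0.38·P = -14.44, so E_p = -14.44·(19/626.008) ≈ -0.44.
|E_p| < 1: demand is inelastic.

-0.44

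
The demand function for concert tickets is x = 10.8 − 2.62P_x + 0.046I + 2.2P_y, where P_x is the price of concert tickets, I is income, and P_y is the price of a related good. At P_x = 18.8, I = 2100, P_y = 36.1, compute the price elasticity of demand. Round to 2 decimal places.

-0.36

x = 10.8 − 2.62(18.8) + 0.046(2100) + 2.2(36.1) = 10.8 − 49.256 + 96.6 + 79.42 = 137.564.
∂x/∂P_x = −2.62, so E_p = (−2.62)·(18.8/137.564) ≈ -0.36.
|E_p| < 1: demand is inelastic.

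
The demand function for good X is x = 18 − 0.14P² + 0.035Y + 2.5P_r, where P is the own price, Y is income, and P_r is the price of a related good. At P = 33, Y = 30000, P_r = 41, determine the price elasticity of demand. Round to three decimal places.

Evaluating quantity at (P, Y, P_r) gives x = 18 − 0.14(33)² + 0.035(30000) + 2.5(41) = 18 − 152.46 + 1050 + 102.5 = 1018.04.
∂x/∂P = −2·0.14·P = -9.24, so E_p = -9.24·(33/1018.04) ≈ -0.300.
|E_p| < 1: demand is inelastic.

-0.300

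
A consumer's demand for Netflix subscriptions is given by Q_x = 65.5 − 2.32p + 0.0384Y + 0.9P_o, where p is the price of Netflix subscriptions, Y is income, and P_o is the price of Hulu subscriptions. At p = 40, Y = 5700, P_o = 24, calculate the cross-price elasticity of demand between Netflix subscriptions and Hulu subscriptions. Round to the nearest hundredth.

At the given point, Q_x = 65.5 − 2.32(40) + 0.0384(5700) + 0.9(24) = 65.5 − 92.8 + 218.88 + 21.6 = 213.18.
∂Q_x/∂P_o = +0.9, so E_xy = 0.9·(24/213.18) ≈ 0.10.
E_xy > 0: the goods are substitutes.

0.10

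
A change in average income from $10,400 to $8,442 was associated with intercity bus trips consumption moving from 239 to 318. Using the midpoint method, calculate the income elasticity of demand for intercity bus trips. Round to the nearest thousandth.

-1.365

%ΔQ = (318 − 239)/[(239+318)/2] = 79/278.5 ≈ 0.2837.
%ΔI = (8,442 − 10,400)/[(10,400+8,442)/2] = -1958/9421 ≈ -0.2078.
E_I = %ΔQ/%ΔI ≈ -1.365.
E_I < 0: inferior good.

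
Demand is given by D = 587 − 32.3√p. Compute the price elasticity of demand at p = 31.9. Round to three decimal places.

-0.225

At p = 31.9, D = 404.5693.
dD/dp = −32.3/(2√p) = −32.3/(2·5.648).
Point elasticity E = (dD/dp)·(p/D) = -2.8594 × 31.9/404.5693 ≈ -0.225.
|E| < 1, so demand is inelastic at this price.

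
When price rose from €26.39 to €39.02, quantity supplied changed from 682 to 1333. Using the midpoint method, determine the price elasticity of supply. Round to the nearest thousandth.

%ΔQ = (1333 − 682)/[(682 + 1333)/2] = 651/1007.5 ≈ 0.6462.
%ΔP = (39.02 − 26.39)/[(26.39 + 39.02)/2] = 12.63/32.705 ≈ 0.3862.
Arc elasticity E = %ΔQ/%ΔP ≈ 0.6462/0.3862 ≈ 1.673.
|E| > 1: supply is elastic over this range.

1.673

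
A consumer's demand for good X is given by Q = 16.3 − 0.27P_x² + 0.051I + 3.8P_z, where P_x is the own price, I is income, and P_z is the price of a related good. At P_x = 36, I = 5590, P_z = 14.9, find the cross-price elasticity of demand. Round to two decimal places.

7.00

At the given point, Q = 16.3 − 0.27(36)² + 0.051(5590) + 3.8(14.9) = 16.3 − 349.92 + 285.09 + 56.62 = 8.09.
∂Q/∂P_z = +3.8, so E_xy = 3.8·(14.9/8.09) ≈ 7.00.
E_xy > 0: the goods are substitutes.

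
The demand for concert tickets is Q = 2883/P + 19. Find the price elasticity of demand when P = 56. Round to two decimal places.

At P = 56, Q = 70.4821.
dQ/dP = −2883/P² = −0.9193.
Point elasticity E = (dQ/dP)·(P/Q) = -0.9193 × 56/70.4821 ≈ -0.73.
|E| < 1, so demand is inelastic at this price.

-0.73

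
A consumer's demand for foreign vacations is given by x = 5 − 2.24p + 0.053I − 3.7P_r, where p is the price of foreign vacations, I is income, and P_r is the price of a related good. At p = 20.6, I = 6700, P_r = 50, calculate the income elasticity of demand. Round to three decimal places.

2.754

x = 5 − 2.24(20.6) + 0.053(6700) − 3.7(50) = 5 − 46.144 + 355.1 − 185 = 128.956.
∂x/∂I = +0.053, so E_I = 0.053·(6700/128.956) ≈ 2.754.
E_I > 1: normal good (luxury).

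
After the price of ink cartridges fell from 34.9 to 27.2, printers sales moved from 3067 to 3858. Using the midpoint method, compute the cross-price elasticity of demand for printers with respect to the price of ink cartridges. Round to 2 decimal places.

-0.92

%ΔQ_x = (3858 − 3067)/[(3067+3858)/2] = 791/3462.5 ≈ 0.2284.
%ΔP_y = (27.2 − 34.9)/[(34.9+27.2)/2] ≈ -0.2480.
E_xy = 0.2284/-0.2480 ≈ -0.92.
E_xy < 0, so printers and ink cartridges are complements.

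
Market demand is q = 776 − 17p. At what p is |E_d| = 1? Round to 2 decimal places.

22.82

For linear demand q = a − bp, E = −bp/(a − bp). |E| = 1 ⇒ bp = a − bp ⇒ p = a/(2b).
p = 776/(2·17) ≈ 22.82.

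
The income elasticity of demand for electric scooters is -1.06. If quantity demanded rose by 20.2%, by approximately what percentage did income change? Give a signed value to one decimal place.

-19.1

%ΔQ ≈ E × %ΔI ⇒ %ΔI = %ΔQ / E = (20.2%)/(-1.06) ≈ -19.1%.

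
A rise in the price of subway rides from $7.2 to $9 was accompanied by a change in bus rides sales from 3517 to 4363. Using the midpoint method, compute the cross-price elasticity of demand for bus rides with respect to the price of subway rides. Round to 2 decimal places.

0.97

%ΔQ_x = (4363 − 3517)/[(3517+4363)/2] = 846/3940 ≈ 0.2147.
%ΔP_y = (9 − 7.2)/[(7.2+9)/2] ≈ 0.2222.
E_xy = 0.2147/0.2222 ≈ 0.97.
E_xy > 0, so bus rides and subway rides are substitutes.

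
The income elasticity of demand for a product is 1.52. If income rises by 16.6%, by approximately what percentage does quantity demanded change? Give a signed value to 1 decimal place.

25.2

%ΔQ ≈ E × %ΔI = (1.52) × (16.6%) ≈ 25.2%.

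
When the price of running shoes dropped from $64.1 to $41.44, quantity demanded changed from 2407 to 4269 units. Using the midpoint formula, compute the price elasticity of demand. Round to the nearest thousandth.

%ΔQ = (4269 − 2407)/[(2407 + 4269)/2] = 1862/3338 ≈ 0.5578.
%ΔP = (41.44 − 64.1)/[(64.1 + 41.44)/2] = -22.66/52.77 ≈ -0.4294.
Arc elasticity E = %ΔQ/%ΔP ≈ 0.5578/-0.4294 ≈ -1.299.
|E| > 1: demand is elastic over this range.

-1.299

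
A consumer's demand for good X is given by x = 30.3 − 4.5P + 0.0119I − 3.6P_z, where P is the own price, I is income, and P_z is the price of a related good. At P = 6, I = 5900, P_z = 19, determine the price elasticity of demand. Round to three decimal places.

-5.284

x = 30.3 − 4.5(6) + 0.0119(5900) − 3.6(19) = 30.3 − 27 + 70.21 − 68.4 = 5.11.
∂x/∂P = −4.5, so E_p = (−4.5)·(6/5.11) ≈ -5.284.
|E_p| > 1: demand is elastic.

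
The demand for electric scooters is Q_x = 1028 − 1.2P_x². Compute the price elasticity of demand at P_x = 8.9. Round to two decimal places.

At P_x = 8.9, Q_x = 932.948.
dQ_x/dP_x = −2·1.2·P_x = −21.36.
Point elasticity E = (dQ_x/dP_x)·(P_x/Q_x) = -21.36 × 8.9/932.948 ≈ -0.20.
|E| < 1, so demand is inelastic at this price.

-0.20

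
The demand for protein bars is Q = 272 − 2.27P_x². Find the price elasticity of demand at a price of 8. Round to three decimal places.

At P_x = 8, Q = 126.72.
dQ/dP_x = −2·2.27·P_x = −36.32.
Point elasticity E = (dQ/dP_x)·(P_x/Q) = -36.32 × 8/126.72 ≈ -2.293.
|E| > 1, so demand is elastic at this price.

-2.293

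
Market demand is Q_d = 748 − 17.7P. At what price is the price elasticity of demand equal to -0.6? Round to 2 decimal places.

15.85

Set −bP/(a − bP) = −0.6 ⇒ bP = 0.6(a − bP) ⇒ bP(1+0.6) = 0.6·a.
P = 0.6·748/(17.7·1.6) ≈ 15.85.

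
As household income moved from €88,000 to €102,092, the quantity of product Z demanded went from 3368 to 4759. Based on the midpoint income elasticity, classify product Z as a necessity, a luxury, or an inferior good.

luxury

%ΔQ = (4759 − 3368)/[(3368+4759)/2] = 1391/4063.5 ≈ 0.3423.
%ΔM = (102,092 − 88,000)/[(88,000+102,092)/2] = 14092/95046 ≈ 0.1483.
E_I = %ΔQ/%ΔM ≈ 2.309.
E_I > 1: normal good (luxury).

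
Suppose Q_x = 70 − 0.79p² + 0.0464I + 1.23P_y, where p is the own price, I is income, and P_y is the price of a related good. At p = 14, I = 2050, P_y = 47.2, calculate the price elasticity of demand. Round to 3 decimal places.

Q_x = 70 − 0.79(14)² + 0.0464(2050) + 1.23(47.2) = 70 − 154.84 + 95.12 + 58.056 = 68.336.
∂Q_x/∂p = −2·0.79·p = -22.12, so E_p = -22.12·(14/68.336) ≈ -4.532.
|E_p| > 1: demand is elastic.

-4.532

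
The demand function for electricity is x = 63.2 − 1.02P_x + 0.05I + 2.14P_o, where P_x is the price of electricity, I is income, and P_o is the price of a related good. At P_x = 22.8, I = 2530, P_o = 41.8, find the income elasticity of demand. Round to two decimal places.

0.49

First evaluate x: 63.2 − 1.02(22.8) + 0.05(2530) + 2.14(41.8) = 63.2 − 23.256 + 126.5 + 89.452 = 255.896.
∂x/∂I = +0.05, so E_I = 0.05·(2530/255.896) ≈ 0.49.
E_I ∈ (0,1): normal good (necessity).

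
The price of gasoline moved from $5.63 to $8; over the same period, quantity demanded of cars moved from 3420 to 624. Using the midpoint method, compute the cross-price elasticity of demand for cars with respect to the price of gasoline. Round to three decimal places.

%ΔQ_x = (624 − 3420)/[(3420+624)/2] = -2796/2022 ≈ -1.3828.
%ΔP_y = (8 − 5.63)/[(5.63+8)/2] ≈ 0.3478.
E_xy = -1.3828/0.3478 ≈ -3.976.
E_xy < 0, so cars and gasoline are complements.

-3.976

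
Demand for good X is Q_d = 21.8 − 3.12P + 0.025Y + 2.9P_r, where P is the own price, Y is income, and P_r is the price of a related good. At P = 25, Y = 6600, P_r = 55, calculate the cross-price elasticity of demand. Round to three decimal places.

At the given point, Q_d = 21.8 − 3.12(25) + 0.025(6600) + 2.9(55) = 21.8 − 78 + 165 + 159.5 = 268.3.
∂Q_d/∂P_r = +2.9, so E_xy = 2.9·(55/268.3) ≈ 0.594.
E_xy > 0: the goods are substitutes.

0.594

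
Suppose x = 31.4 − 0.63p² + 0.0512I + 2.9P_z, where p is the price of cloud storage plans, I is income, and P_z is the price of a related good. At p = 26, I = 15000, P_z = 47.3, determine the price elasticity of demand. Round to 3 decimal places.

Substituting, x = 31.4 − 0.63(26)² + 0.0512(15000) + 2.9(47.3) = 31.4 − 425.88 + 768 + 137.17 = 510.69.
∂x/∂p = −2·0.63·p = -32.76, so E_p = -32.76·(26/510.69) ≈ -1.668.
|E_p| > 1: demand is elastic.

-1.668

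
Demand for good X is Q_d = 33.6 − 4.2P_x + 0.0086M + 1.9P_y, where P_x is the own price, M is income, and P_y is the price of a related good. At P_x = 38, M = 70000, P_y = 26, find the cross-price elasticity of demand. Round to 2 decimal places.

0.09

Q_d = 33.6 − 4.2(38) + 0.0086(70000) + 1.9(26) = 33.6 − 159.6 + 602 + 49.4 = 525.4.
∂Q_d/∂P_y = +1.9, so E_xy = 1.9·(26/525.4) ≈ 0.09.
E_xy > 0: the goods are substitutes.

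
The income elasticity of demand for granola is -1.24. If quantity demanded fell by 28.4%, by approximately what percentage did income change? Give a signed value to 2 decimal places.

%ΔQ ≈ E × %ΔI ⇒ %ΔI = %ΔQ / E = (-28.4%)/(-1.24) ≈ 22.90%.

22.90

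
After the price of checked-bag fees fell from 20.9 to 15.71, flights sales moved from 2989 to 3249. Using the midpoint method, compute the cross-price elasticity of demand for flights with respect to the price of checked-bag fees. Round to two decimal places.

%ΔQ_x = (3249 − 2989)/[(2989+3249)/2] = 260/3119 ≈ 0.0834.
%ΔP_y = (15.71 − 20.9)/[(20.9+15.71)/2] ≈ -0.2835.
E_xy = 0.0834/-0.2835 ≈ -0.29.
E_xy < 0, so flights and checked-bag fees are complements.

-0.29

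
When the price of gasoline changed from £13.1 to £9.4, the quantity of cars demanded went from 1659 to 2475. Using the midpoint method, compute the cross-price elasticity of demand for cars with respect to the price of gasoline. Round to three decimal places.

-1.200

%ΔQ_x = (2475 − 1659)/[(1659+2475)/2] = 816/2067 ≈ 0.3948.
%ΔP_y = (9.4 − 13.1)/[(13.1+9.4)/2] ≈ -0.3289.
E_xy = 0.3948/-0.3289 ≈ -1.200.
E_xy < 0, so cars and gasoline are complements.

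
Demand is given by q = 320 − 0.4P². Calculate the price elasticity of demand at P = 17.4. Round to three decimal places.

-1.218

At P = 17.4, q = 198.896.
dq/dP = −2·0.4·P = −13.92.
Point elasticity E = (dq/dP)·(P/q) = -13.92 × 17.4/198.896 ≈ -1.218.
|E| > 1, so demand is elastic at this price.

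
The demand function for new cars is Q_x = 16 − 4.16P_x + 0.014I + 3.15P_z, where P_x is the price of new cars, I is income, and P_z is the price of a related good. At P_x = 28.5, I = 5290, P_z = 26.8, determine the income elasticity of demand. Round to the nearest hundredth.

At the given point, Q_x = 16 − 4.16(28.5) + 0.014(5290) + 3.15(26.8) = 16 − 118.56 + 74.06 + 84.42 = 55.92.
∂Q_x/∂I = +0.014, so E_I = 0.014·(5290/55.92) ≈ 1.32.
E_I > 1: normal good (luxury).

1.32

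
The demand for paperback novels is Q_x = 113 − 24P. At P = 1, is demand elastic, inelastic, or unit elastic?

inelastic

At P = 1, Q_x = 89.
dQ_x/dP = −24.
Point elasticity E = (dQ_x/dP)·(P/Q_x) = -24 × 1/89 ≈ -0.270.
|E| ≈ 0.270 < 1, so demand is inelastic.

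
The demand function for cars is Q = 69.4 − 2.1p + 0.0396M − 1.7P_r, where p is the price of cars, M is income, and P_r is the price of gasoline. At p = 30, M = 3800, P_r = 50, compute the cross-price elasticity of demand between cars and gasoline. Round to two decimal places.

-1.18

First evaluate Q: 69.4 − 2.1(30) + 0.0396(3800) − 1.7(50) = 69.4 − 63 + 150.48 − 85 = 71.88.
∂Q/∂P_r = −1.7, so E_xy = -1.7·(50/71.88) ≈ -1.18.
E_xy < 0: the goods are complements.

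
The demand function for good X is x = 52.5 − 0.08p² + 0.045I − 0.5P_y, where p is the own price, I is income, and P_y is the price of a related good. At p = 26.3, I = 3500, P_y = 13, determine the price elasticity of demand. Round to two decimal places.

Substituting, x = 52.5 − 0.08(26.3)² + 0.045(3500) − 0.5(13) = 52.5 − 55.3352 + 157.5 − 6.5 = 148.1648.
∂x/∂p = −2·0.08·p = -4.208, so E_p = -4.208·(26.3/148.1648) ≈ -0.75.
|E_p| < 1: demand is inelastic.

-0.75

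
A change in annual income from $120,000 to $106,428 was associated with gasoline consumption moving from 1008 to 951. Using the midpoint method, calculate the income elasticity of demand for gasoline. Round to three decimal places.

%ΔQ = (951 − 1008)/[(1008+951)/2] = -57/979.5 ≈ -0.0582.
%ΔI = (106,428 − 120,000)/[(120,000+106,428)/2] = -13572/113214 ≈ -0.1199.
E_I = %ΔQ/%ΔI ≈ 0.485.
E_I ∈ (0,1): normal good (necessity).

0.485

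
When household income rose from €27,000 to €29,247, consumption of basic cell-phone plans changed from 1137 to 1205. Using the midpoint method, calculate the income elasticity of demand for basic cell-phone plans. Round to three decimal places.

0.727

%ΔQ = (1205 − 1137)/[(1137+1205)/2] = 68/1171 ≈ 0.0581.
%ΔM = (29,247 − 27,000)/[(27,000+29,247)/2] = 2247/28123.5 ≈ 0.0799.
E_I = %ΔQ/%ΔM ≈ 0.727.
E_I ∈ (0,1): normal good (necessity).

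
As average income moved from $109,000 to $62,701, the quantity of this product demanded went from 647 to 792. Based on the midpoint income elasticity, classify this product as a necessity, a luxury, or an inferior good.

inferior

%ΔQ = (792 − 647)/[(647+792)/2] = 145/719.5 ≈ 0.2015.
%ΔY = (62,701 − 109,000)/[(109,000+62,701)/2] = -46299/85850.5 ≈ -0.5393.
E_I = %ΔQ/%ΔY ≈ -0.374.
E_I < 0: inferior good.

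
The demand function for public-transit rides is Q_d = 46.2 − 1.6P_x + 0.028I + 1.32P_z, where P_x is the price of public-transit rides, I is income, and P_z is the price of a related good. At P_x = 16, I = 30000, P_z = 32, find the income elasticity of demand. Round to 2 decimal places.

0.93

Evaluating quantity at (P_x, I, P_z) gives Q_d = 46.2 − 1.6(16) + 0.028(30000) + 1.32(32) = 46.2 − 25.6 + 840 + 42.24 = 902.84.
∂Q_d/∂I = +0.028, so E_I = 0.028·(30000/902.84) ≈ 0.93.
E_I ∈ (0,1): normal good (necessity).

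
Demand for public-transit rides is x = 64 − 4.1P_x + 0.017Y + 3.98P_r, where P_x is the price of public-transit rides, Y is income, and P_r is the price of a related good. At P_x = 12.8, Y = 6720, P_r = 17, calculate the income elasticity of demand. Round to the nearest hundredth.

First evaluate x: 64 − 4.1(12.8) + 0.017(6720) + 3.98(17) = 64 − 52.48 + 114.24 + 67.66 = 193.42.
∂x/∂Y = +0.017, so E_I = 0.017·(6720/193.42) ≈ 0.59.
E_I ∈ (0,1): normal good (necessity).

0.59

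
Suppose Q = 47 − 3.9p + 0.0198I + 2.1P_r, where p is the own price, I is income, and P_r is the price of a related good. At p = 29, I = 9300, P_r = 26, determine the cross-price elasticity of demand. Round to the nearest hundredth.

0.32

First evaluate Q: 47 − 3.9(29) + 0.0198(9300) + 2.1(26) = 47 − 113.1 + 184.14 + 54.6 = 172.64.
∂Q/∂P_r = +2.1, so E_xy = 2.1·(26/172.64) ≈ 0.32.
E_xy > 0: the goods are substitutes.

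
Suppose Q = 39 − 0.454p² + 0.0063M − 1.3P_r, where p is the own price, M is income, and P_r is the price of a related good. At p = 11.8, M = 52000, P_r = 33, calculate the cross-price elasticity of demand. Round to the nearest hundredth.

Substituting, Q = 39 − 0.454(11.8)² + 0.0063(52000) − 1.3(33) = 39 − 63.215 + 327.6 − 42.9 = 260.485.
∂Q/∂P_r = −1.3, so E_xy = -1.3·(33/260.485) ≈ -0.16.
E_xy < 0: the goods are complements.

-0.16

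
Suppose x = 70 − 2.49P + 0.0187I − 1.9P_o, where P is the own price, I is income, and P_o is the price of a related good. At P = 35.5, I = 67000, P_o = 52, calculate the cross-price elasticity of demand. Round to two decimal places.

-0.09

Substituting, x = 70 − 2.49(35.5) + 0.0187(67000) − 1.9(52) = 70 − 88.395 + 1252.9 − 98.8 = 1135.705.
∂x/∂P_o = −1.9, so E_xy = -1.9·(52/1135.705) ≈ -0.09.
E_xy < 0: the goods are complements.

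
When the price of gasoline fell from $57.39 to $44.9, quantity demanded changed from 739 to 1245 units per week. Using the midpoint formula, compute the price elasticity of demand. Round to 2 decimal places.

-2.09

%Δq = (1245 − 739)/[(739 + 1245)/2] = 506/992 ≈ 0.5101.
%Δp = (44.9 − 57.39)/[(57.39 + 44.9)/2] = -12.49/51.145 ≈ -0.2442.
Arc elasticity E = %Δq/%Δp ≈ 0.5101/-0.2442 ≈ -2.09.
|E| > 1: demand is elastic over this range.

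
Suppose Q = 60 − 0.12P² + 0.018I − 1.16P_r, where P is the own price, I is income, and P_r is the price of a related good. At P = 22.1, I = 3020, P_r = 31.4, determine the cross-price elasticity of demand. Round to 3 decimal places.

At the given point, Q = 60 − 0.12(22.1)² + 0.018(3020) − 1.16(31.4) = 60 − 58.6092 + 54.36 − 36.424 = 19.3268.
∂Q/∂P_r = −1.16, so E_xy = -1.16·(31.4/19.3268) ≈ -1.885.
E_xy < 0: the goods are complements.

-1.885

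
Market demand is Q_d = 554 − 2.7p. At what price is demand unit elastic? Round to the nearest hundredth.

For linear demand Q_d = a − bp, E = −bp/(a − bp). |E| = 1 ⇒ bp = a − bp ⇒ p = a/(2b).
p = 554/(2·2.7) ≈ 102.59.

102.59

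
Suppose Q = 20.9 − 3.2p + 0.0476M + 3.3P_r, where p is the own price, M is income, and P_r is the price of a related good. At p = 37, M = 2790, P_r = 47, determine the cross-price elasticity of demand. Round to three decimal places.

0.815

First evaluate Q: 20.9 − 3.2(37) + 0.0476(2790) + 3.3(47) = 20.9 − 118.4 + 132.804 + 155.1 = 190.404.
∂Q/∂P_r = +3.3, so E_xy = 3.3·(47/190.404) ≈ 0.815.
E_xy > 0: the goods are substitutes.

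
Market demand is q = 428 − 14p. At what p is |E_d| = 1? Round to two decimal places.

For linear demand q = a − bp, E = −bp/(a − bp). |E| = 1 ⇒ bp = a − bp ⇒ p = a/(2b).
p = 428/(2·14) ≈ 15.29.

15.29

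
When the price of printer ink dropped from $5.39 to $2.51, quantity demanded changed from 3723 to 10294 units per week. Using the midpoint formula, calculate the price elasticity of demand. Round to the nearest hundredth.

-1.29

%ΔQ = (10294 − 3723)/[(3723 + 10294)/2] = 6571/7008.5 ≈ 0.9376.
%ΔP = (2.51 − 5.39)/[(5.39 + 2.51)/2] = -2.88/3.95 ≈ -0.7291.
Arc elasticity E = %ΔQ/%ΔP ≈ 0.9376/-0.7291 ≈ -1.29.
|E| > 1: demand is elastic over this range.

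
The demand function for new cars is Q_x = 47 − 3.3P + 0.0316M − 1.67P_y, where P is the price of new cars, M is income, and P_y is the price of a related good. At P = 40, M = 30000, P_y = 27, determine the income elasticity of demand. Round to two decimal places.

1.16

Q_x = 47 − 3.3(40) + 0.0316(30000) − 1.67(27) = 47 − 132 + 948 − 45.09 = 817.91.
∂Q_x/∂M = +0.0316, so E_I = 0.0316·(30000/817.91) ≈ 1.16.
E_I > 1: normal good (luxury).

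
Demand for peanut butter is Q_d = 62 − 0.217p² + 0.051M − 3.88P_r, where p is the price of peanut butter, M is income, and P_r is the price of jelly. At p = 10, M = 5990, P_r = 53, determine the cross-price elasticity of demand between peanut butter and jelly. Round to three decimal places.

Evaluating quantity at (p, M, P_r) gives Q_d = 62 − 0.217(10)² + 0.051(5990) − 3.88(53) = 62 − 21.7 + 305.49 − 205.64 = 140.15.
∂Q_d/∂P_r = −3.88, so E_xy = -3.88·(53/140.15) ≈ -1.467.
E_xy < 0: the goods are complements.

-1.467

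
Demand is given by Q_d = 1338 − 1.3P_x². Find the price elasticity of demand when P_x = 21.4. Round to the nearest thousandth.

At P_x = 21.4, Q_d = 742.652.
dQ_d/dP_x = −2·1.3·P_x = −55.64.
Point elasticity E = (dQ_d/dP_x)·(P_x/Q_d) = -55.64 × 21.4/742.652 ≈ -1.603.
|E| > 1, so demand is elastic at this price.

-1.603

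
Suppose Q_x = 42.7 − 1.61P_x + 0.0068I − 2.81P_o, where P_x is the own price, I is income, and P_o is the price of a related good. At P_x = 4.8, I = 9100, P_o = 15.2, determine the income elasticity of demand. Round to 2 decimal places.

Evaluating quantity at (P_x, I, P_o) gives Q_x = 42.7 − 1.61(4.8) + 0.0068(9100) − 2.81(15.2) = 42.7 − 7.728 + 61.88 − 42.712 = 54.14.
∂Q_x/∂I = +0.0068, so E_I = 0.0068·(9100/54.14) ≈ 1.14.
E_I > 1: normal good (luxury).

1.14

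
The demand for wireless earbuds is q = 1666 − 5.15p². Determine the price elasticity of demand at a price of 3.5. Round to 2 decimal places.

At p = 3.5, q = 1602.9125.
dq/dp = −2·5.15·p = −36.05.
Point elasticity E = (dq/dp)·(p/q) = -36.05 × 3.5/1602.9125 ≈ -0.08.
|E| < 1, so demand is inelastic at this price.

-0.08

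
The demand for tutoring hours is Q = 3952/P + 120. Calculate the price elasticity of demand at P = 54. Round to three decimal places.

-0.379

At P = 54, Q = 193.1852.
dQ/dP = −3952/P² = −1.3553.
Point elasticity E = (dQ/dP)·(P/Q) = -1.3553 × 54/193.1852 ≈ -0.379.
|E| < 1, so demand is inelastic at this price.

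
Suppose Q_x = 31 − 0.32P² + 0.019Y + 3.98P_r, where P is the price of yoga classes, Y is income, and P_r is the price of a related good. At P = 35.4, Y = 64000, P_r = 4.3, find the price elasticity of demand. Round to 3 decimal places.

-0.929

First evaluate Q_x: 31 − 0.32(35.4)² + 0.019(64000) + 3.98(4.3) = 31 − 401.0112 + 1216 + 17.114 = 863.1028.
∂Q_x/∂P = −2·0.32·P = -22.656, so E_p = -22.656·(35.4/863.1028) ≈ -0.929.
|E_p| < 1: demand is inelastic.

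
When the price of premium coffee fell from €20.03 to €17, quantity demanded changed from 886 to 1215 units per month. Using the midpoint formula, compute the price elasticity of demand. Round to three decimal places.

%Δq = (1215 − 886)/[(886 + 1215)/2] = 329/1050.5 ≈ 0.3132.
%ΔP = (17 − 20.03)/[(20.03 + 17)/2] = -3.03/18.515 ≈ -0.1637.
Arc elasticity E = %Δq/%ΔP ≈ 0.3132/-0.1637 ≈ -1.914.
|E| > 1: demand is elastic over this range.

-1.914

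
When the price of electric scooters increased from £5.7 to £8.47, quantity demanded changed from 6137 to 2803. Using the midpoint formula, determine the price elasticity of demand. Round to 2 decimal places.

-1.91

%Δq = (2803 − 6137)/[(6137 + 2803)/2] = -3334/4470 ≈ -0.7459.
%Δp = (8.47 − 5.7)/[(5.7 + 8.47)/2] = 2.77/7.085 ≈ 0.3910.
Arc elasticity E = %Δq/%Δp ≈ -0.7459/0.3910 ≈ -1.91.
|E| > 1: demand is elastic over this range.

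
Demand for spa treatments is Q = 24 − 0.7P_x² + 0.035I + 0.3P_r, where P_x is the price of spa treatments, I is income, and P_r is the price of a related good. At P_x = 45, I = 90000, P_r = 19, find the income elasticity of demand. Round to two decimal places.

Substituting, Q = 24 − 0.7(45)² + 0.035(90000) + 0.3(19) = 24 − 1417.5 + 3150 + 5.7 = 1762.2.
∂Q/∂I = +0.035, so E_I = 0.035·(90000/1762.2) ≈ 1.79.
E_I > 1: normal good (luxury).

1.79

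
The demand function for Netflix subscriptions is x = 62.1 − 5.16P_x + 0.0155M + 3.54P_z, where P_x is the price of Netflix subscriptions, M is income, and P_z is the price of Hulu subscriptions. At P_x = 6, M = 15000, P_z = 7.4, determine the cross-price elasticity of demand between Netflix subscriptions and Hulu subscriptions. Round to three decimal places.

0.090

x = 62.1 − 5.16(6) + 0.0155(15000) + 3.54(7.4) = 62.1 − 30.96 + 232.5 + 26.196 = 289.836.
∂x/∂P_z = +3.54, so E_xy = 3.54·(7.4/289.836) ≈ 0.090.
E_xy > 0: the goods are substitutes.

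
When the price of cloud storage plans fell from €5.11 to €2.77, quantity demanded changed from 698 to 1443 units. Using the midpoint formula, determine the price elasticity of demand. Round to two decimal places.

%ΔQ = (1443 − 698)/[(698 + 1443)/2] = 745/1070.5 ≈ 0.6959.
%ΔP = (2.77 − 5.11)/[(5.11 + 2.77)/2] = -2.34/3.94 ≈ -0.5939.
Arc elasticity E = %ΔQ/%ΔP ≈ 0.6959/-0.5939 ≈ -1.17.
|E| > 1: demand is elastic over this range.

-1.17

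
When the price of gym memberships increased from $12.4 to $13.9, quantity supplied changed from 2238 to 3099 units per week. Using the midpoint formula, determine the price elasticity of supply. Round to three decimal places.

2.829

%ΔQ = (3099 − 2238)/[(2238 + 3099)/2] = 861/2668.5 ≈ 0.3227.
%ΔP = (13.9 − 12.4)/[(12.4 + 13.9)/2] = 1.5/13.15 ≈ 0.1141.
Arc elasticity E = %ΔQ/%ΔP ≈ 0.3227/0.1141 ≈ 2.829.
|E| > 1: supply is elastic over this range.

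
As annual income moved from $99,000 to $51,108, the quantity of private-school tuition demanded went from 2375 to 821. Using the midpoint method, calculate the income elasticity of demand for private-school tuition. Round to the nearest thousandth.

%ΔQ = (821 − 2375)/[(2375+821)/2] = -1554/1598 ≈ -0.9725.
%ΔI = (51,108 − 99,000)/[(99,000+51,108)/2] = -47892/75054 ≈ -0.6381.
E_I = %ΔQ/%ΔI ≈ 1.524.
E_I > 1: normal good (luxury).

1.524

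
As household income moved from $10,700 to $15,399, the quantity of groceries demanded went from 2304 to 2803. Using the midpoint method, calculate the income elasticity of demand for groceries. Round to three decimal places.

%ΔQ = (2803 − 2304)/[(2304+2803)/2] = 499/2553.5 ≈ 0.1954.
%ΔI = (15,399 − 10,700)/[(10,700+15,399)/2] = 4699/13049.5 ≈ 0.3601.
E_I = %ΔQ/%ΔI ≈ 0.543.
E_I ∈ (0,1): normal good (necessity).

0.543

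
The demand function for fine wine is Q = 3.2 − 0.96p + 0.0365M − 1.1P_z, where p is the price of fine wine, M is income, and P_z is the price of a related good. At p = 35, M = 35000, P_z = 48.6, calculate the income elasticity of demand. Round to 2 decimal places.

Q = 3.2 − 0.96(35) + 0.0365(35000) − 1.1(48.6) = 3.2 − 33.6 + 1277.5 − 53.46 = 1193.64.
∂Q/∂M = +0.0365, so E_I = 0.0365·(35000/1193.64) ≈ 1.07.
E_I > 1: normal good (luxury).

1.07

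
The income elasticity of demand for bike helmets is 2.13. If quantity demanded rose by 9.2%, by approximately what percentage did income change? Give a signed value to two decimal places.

%ΔQ ≈ E × %ΔI ⇒ %ΔI = %ΔQ / E = (9.2%)/(2.13) ≈ 4.32%.

4.32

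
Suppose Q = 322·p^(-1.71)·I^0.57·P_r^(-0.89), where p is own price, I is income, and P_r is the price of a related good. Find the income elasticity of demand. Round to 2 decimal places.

For a Cobb–Douglas (constant-elasticity) form Q = A·I^α·…, the elasticity with respect to I equals the exponent α at every point.
Here the exponent on I is 0.57, so the income elasticity of demand is 0.57.

0.57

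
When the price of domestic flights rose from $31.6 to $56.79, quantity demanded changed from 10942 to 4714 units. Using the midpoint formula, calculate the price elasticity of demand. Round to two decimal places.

-1.40

%ΔQ = (4714 − 10942)/[(10942 + 4714)/2] = -6228/7828 ≈ -0.7956.
%ΔP = (56.79 − 31.6)/[(31.6 + 56.79)/2] = 25.19/44.195 ≈ 0.5700.
Arc elasticity E = %ΔQ/%ΔP ≈ -0.7956/0.5700 ≈ -1.40.
|E| > 1: demand is elastic over this range.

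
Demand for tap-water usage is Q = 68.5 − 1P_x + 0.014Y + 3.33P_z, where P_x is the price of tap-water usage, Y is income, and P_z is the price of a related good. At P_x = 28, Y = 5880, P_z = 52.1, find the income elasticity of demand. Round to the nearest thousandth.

0.278

Evaluating quantity at (P_x, Y, P_z) gives Q = 68.5 − 1(28) + 0.014(5880) + 3.33(52.1) = 68.5 − 28 + 82.32 + 173.493 = 296.313.
∂Q/∂Y = +0.014, so E_I = 0.014·(5880/296.313) ≈ 0.278.
E_I ∈ (0,1): normal good (necessity).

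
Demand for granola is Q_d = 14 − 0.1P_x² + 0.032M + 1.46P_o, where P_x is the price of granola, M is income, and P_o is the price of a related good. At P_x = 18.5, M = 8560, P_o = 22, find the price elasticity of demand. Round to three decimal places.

Q_d = 14 − 0.1(18.5)² + 0.032(8560) + 1.46(22) = 14 − 34.225 + 273.92 + 32.12 = 285.815.
∂Q_d/∂P_x = −2·0.1·P_x = -3.7, so E_p = -3.7·(18.5/285.815) ≈ -0.239.
|E_p| < 1: demand is inelastic.

-0.239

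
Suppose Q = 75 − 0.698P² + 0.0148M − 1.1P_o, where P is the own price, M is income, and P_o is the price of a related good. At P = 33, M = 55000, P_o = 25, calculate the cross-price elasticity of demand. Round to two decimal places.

-0.27

Q = 75 − 0.698(33)² + 0.0148(55000) − 1.1(25) = 75 − 760.122 + 814 − 27.5 = 101.378.
∂Q/∂P_o = −1.1, so E_xy = -1.1·(25/101.378) ≈ -0.27.
E_xy < 0: the goods are complements.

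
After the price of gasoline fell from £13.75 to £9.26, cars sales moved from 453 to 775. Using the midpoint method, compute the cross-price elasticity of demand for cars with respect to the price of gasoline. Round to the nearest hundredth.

%ΔQ_x = (775 − 453)/[(453+775)/2] = 322/614 ≈ 0.5244.
%ΔP_y = (9.26 − 13.75)/[(13.75+9.26)/2] ≈ -0.3903.
E_xy = 0.5244/-0.3903 ≈ -1.34.
E_xy < 0, so cars and gasoline are complements.

-1.34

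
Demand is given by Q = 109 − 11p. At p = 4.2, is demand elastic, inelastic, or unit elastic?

inelastic

At p = 4.2, Q = 62.8.
dQ/dp = −11.
Point elasticity E = (dQ/dp)·(p/Q) = -11 × 4.2/62.8 ≈ -0.736.
|E| ≈ 0.736 < 1, so demand is inelastic.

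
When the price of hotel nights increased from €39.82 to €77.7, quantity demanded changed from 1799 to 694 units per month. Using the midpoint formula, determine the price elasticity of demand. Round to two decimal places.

%ΔQ = (694 − 1799)/[(1799 + 694)/2] = -1105/1246.5 ≈ -0.8865.
%ΔP = (77.7 − 39.82)/[(39.82 + 77.7)/2] = 37.88/58.76 ≈ 0.6447.
Arc elasticity E = %ΔQ/%ΔP ≈ -0.8865/0.6447 ≈ -1.38.
|E| > 1: demand is elastic over this range.

-1.38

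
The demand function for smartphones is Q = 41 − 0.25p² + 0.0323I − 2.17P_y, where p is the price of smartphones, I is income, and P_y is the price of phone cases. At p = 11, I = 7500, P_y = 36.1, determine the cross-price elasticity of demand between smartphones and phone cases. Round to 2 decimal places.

Evaluating quantity at (p, I, P_y) gives Q = 41 − 0.25(11)² + 0.0323(7500) − 2.17(36.1) = 41 − 30.25 + 242.25 − 78.337 = 174.663.
∂Q/∂P_y = −2.17, so E_xy = -2.17·(36.1/174.663) ≈ -0.45.
E_xy < 0: the goods are complements.

-0.45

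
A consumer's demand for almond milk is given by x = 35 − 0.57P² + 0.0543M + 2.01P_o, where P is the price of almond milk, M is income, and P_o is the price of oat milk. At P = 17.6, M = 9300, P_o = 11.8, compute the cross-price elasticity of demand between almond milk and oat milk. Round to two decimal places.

0.06

At the given point, x = 35 − 0.57(17.6)² + 0.0543(9300) + 2.01(11.8) = 35 − 176.5632 + 504.99 + 23.718 = 387.1448.
∂x/∂P_o = +2.01, so E_xy = 2.01·(11.8/387.1448) ≈ 0.06.
E_xy > 0: the goods are substitutes.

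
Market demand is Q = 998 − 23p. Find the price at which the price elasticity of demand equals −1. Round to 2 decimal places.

21.70

For linear demand Q = a − bp, E = −bp/(a − bp). |E| = 1 ⇒ bp = a − bp ⇒ p = a/(2b).
p = 998/(2·23) ≈ 21.70.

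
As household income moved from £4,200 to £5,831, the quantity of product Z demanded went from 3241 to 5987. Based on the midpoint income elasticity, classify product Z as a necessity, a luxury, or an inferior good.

%ΔQ = (5987 − 3241)/[(3241+5987)/2] = 2746/4614 ≈ 0.5951.
%ΔM = (5,831 − 4,200)/[(4,200+5,831)/2] = 1631/5015.5 ≈ 0.3252.
E_I = %ΔQ/%ΔM ≈ 1.830.
E_I > 1: normal good (luxury).

luxury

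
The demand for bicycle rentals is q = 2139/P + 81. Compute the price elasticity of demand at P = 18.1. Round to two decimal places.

At P = 18.1, q = 199.1768.
dq/dP = −2139/P² = −6.5291.
Point elasticity E = (dq/dP)·(P/q) = -6.5291 × 18.1/199.1768 ≈ -0.59.
|E| < 1, so demand is inelastic at this price.

-0.59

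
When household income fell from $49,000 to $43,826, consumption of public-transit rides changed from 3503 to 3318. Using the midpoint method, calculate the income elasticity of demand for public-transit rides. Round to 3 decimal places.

0.487

%ΔQ = (3318 − 3503)/[(3503+3318)/2] = -185/3410.5 ≈ -0.0542.
%ΔI = (43,826 − 49,000)/[(49,000+43,826)/2] = -5174/46413 ≈ -0.1115.
E_I = %ΔQ/%ΔI ≈ 0.487.
E_I ∈ (0,1): normal good (necessity).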